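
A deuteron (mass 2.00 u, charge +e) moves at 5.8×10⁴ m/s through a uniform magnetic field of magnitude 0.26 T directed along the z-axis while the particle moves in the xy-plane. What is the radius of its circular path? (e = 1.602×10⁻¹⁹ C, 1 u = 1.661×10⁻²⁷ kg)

r ≈ 4.6×10⁻³ m

The magnetic force provides the centripetal force: |q|vB = mv²/r.
r = mv/(|q|B) = (3.322×10⁻²⁷)(5.8×10⁴)/((1.602×10⁻¹⁹)(0.26)) ≈ 4.6×10⁻³ m.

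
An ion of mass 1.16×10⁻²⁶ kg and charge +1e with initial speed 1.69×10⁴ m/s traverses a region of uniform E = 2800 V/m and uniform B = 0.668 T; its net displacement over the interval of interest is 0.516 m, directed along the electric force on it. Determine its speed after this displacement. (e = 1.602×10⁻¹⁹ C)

B does no work; ΔKE = |q|E d.
½mv_f² = ½mv₀² + |q|Ed = ½(1.16×10⁻²⁶)(1.69×10⁴)² + (1.602×10⁻¹⁹)(2800)(0.516) ≈ 1.657×10⁻¹⁸ J + 2.315×10⁻¹⁶ J ≈ 2.331×10⁻¹⁶ J.
v_f = √(2·2.331×10⁻¹⁶/1.16×10⁻²⁶) ≈ 2.00×10⁵ m/s.

v_f ≈ 2.00×10⁵ m/s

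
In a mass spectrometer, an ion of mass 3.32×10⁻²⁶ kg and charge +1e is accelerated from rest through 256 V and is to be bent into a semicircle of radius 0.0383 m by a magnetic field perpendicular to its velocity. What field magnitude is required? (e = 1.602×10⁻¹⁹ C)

B ≈ 0.269 T

v = √(2|q|V/m) = √(2·1.602×10⁻¹⁹·256/3.32×10⁻²⁶) ≈ 4.970×10⁴ m/s.
B = mv/(|q|r) = (3.32×10⁻²⁶)(4.970×10⁴)/((1.602×10⁻¹⁹)(0.0383)) ≈ 0.269 T.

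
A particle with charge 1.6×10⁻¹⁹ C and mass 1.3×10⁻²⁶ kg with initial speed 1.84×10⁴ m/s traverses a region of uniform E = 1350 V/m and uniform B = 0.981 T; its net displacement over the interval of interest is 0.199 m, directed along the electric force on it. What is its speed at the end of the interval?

v_f ≈ 8.34×10⁴ m/s

B does no work; ΔKE = |q|E d.
½mv_f² = ½mv₀² + |q|Ed = ½(1.3×10⁻²⁶)(1.84×10⁴)² + (1.6×10⁻¹⁹)(1350)(0.199) ≈ 2.201×10⁻¹⁸ J + 4.298×10⁻¹⁷ J ≈ 4.518×10⁻¹⁷ J.
v_f = √(2·4.518×10⁻¹⁷/1.3×10⁻²⁶) ≈ 8.34×10⁴ m/s.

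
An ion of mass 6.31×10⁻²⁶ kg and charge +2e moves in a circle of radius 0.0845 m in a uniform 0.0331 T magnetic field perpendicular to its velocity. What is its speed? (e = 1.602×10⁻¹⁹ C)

v ≈ 1.42×10⁴ m/s

From |q|vB = mv²/r, v = |q|Br/m.
v = (3.204×10⁻¹⁹)(0.0331)(0.0845)/6.31×10⁻²⁶ ≈ 1.42×10⁴ m/s.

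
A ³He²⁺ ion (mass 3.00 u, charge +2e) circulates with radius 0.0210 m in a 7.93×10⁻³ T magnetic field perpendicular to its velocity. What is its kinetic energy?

v = |q|Br/m, then KE = ½mv² = (qBr)²/(2m).
v = (3.204×10⁻¹⁹)(7.93×10⁻³)(0.0210)/4.983×10⁻²⁷ ≈ 1.071×10⁴ m/s.
KE = ½(4.983×10⁻²⁷)(1.071×10⁴)² ≈ 2.86×10⁻¹⁹ J = 1.78 eV.

KE ≈ 1.78 eV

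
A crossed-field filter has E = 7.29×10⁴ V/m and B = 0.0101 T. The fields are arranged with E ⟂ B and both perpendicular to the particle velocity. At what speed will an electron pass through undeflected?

For undeflected motion the electric and magnetic forces balance: qE = qvB.
v = E/B = 7.29×10⁴/0.0101 = 7.22×10⁶ m/s.

v = 7.22×10⁶ m/s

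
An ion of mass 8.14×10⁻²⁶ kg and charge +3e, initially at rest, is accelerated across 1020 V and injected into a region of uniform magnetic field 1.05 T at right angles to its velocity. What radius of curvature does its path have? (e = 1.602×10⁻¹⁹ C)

Acceleration: |q|V = ½mv² ⇒ v = √(2|q|V/m) = √(2·4.806×10⁻¹⁹·1020/8.14×10⁻²⁶) ≈ 1.097×10⁵ m/s.
In the field: r = mv/(|q|B) = (8.14×10⁻²⁶)(1.097×10⁵)/((4.806×10⁻¹⁹)(1.05)) ≈ 0.0177 m.

r ≈ 0.0177 m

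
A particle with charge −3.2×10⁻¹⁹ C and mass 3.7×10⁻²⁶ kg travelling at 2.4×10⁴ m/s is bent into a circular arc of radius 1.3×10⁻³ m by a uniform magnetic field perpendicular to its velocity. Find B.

From |q|vB = mv²/r, B = mv/(|q|r).
B = (3.7×10⁻²⁶)(2.4×10⁴)/((3.2×10⁻¹⁹)(1.3×10⁻³)) ≈ 2.1 T.

B ≈ 2.1 T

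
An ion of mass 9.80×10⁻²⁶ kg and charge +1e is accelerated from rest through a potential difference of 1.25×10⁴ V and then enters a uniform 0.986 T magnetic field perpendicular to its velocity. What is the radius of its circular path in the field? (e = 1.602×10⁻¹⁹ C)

r ≈ 0.125 m

Acceleration: |q|V = ½mv² ⇒ v = √(2|q|V/m) = √(2·1.602×10⁻¹⁹·1.25×10⁴/9.80×10⁻²⁶) ≈ 2.022×10⁵ m/s.
In the field: r = mv/(|q|B) = (9.80×10⁻²⁶)(2.022×10⁵)/((1.602×10⁻¹⁹)(0.986)) ≈ 0.125 m.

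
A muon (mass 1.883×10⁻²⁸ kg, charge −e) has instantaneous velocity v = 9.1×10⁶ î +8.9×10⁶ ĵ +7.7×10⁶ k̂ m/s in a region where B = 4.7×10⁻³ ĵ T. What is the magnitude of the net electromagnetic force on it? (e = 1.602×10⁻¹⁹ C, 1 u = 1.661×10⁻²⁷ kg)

v×B = (-3.62×10⁴, 0, 4.28×10⁴) N/C.
F = q v×B = (−1.602×10⁻¹⁹ C)·(-3.62×10⁴, 0, 4.28×10⁴) = (5.80×10⁻¹⁵, 0, -6.85×10⁻¹⁵) N.
|F| = 8.98×10⁻¹⁵ N.

|F| ≈ 8.98×10⁻¹⁵ N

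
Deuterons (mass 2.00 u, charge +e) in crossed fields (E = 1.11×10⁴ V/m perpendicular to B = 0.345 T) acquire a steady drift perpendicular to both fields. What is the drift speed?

The E×B drift speed is v_d = E/B.
v_d = 1.11×10⁴/0.345 = 3.22×10⁴ m/s.

v_d ≈ 3.22×10⁴ m/s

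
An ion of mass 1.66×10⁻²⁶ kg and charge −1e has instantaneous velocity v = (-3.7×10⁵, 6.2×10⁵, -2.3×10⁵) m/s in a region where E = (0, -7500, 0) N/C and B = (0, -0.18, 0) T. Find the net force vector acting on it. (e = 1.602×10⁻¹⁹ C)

v×B = (-4.14×10⁴, 0, 6.66×10⁴) N/C.
E + v×B = (-4.14×10⁴, -7500, 6.66×10⁴) N/C.
F = q(E + v×B) = (−1.602×10⁻¹⁹ C)·(-4.14×10⁴, -7500, 6.66×10⁴) = (6.63×10⁻¹⁵, 1.20×10⁻¹⁵, -1.07×10⁻¹⁴) N.

F ≈ (6.63×10⁻¹⁵, 1.20×10⁻¹⁵, -1.07×10⁻¹⁴) N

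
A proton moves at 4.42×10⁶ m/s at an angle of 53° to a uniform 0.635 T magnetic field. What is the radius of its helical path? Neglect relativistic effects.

r ≈ 0.0581 m

v⊥ = v sinθ = 4.42×10⁶·sin53° ≈ 3.530×10⁶ m/s.
r = m v⊥/(|q|B) = (1.673×10⁻²⁷)(3.530×10⁶)/((1.602×10⁻¹⁹)(0.635)) ≈ 0.0581 m.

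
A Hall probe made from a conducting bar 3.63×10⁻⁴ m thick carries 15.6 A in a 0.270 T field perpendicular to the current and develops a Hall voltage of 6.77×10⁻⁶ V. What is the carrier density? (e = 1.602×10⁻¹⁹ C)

From V_H = IB/(n e t), n = IB/(V_H e t).
n = (15.6)(0.270)/((6.77×10⁻⁶)(1.602×10⁻¹⁹)(3.63×10⁻⁴)) ≈ 1.07×10²⁸ m⁻³.

n ≈ 1.07×10²⁸ m⁻³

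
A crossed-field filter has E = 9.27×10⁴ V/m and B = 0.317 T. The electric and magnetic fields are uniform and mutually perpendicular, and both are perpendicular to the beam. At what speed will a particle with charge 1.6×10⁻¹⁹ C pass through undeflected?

v = 2.92×10⁵ m/s

Straight-line motion ⇒ electric and magnetic forces cancel, so E = vB.
v = E/B = 9.27×10⁴/0.317 = 2.92×10⁵ m/s.
The result is independent of the particle's charge and mass.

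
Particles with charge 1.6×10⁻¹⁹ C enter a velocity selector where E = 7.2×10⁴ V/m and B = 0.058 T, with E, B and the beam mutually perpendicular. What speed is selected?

v = 1.2×10⁶ m/s

Zero net Lorentz force requires |qE| = |q v×B|, i.e. E = vB.
v = E/B = 7.2×10⁴/0.058 = 1.2×10⁶ m/s.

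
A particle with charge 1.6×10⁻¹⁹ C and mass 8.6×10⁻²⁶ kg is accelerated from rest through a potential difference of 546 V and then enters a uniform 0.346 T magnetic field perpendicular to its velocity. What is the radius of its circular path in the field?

Acceleration: |q|V = ½mv² ⇒ v = √(2|q|V/m) = √(2·1.6×10⁻¹⁹·546/8.6×10⁻²⁶) ≈ 4.507×10⁴ m/s.
In the field: r = mv/(|q|B) = (8.6×10⁻²⁶)(4.507×10⁴)/((1.6×10⁻¹⁹)(0.346)) ≈ 0.0700 m.

r ≈ 0.0700 m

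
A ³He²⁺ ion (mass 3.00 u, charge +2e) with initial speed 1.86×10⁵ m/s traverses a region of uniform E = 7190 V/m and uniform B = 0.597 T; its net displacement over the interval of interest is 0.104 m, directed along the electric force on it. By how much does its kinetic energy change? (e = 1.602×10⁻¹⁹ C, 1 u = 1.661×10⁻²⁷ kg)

The magnetic force is always ⟂ v and does no work; only the electric force changes KE.
ΔKE = F_E · d = |q|E d = (3.204×10⁻¹⁹)(7190)(0.104) ≈ 2.40×10⁻¹⁶ J.

ΔKE ≈ 2.40×10⁻¹⁶ J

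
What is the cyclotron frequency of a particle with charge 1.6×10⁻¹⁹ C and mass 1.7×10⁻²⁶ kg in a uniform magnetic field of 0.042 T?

f ≈ 6.3×10⁴ Hz

f = |q|B/(2πm).
f = (1.6×10⁻¹⁹)(0.042)/(2π·1.7×10⁻²⁶) ≈ 6.3×10⁴ Hz.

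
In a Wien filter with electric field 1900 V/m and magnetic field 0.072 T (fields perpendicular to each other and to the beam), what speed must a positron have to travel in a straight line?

v = 2.6×10⁴ m/s

For undeflected motion the electric and magnetic forces balance: qE = qvB.
v = E/B = 1900/0.072 = 2.6×10⁴ m/s.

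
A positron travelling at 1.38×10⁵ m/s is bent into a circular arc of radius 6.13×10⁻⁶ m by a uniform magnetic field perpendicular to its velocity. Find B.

From |q|vB = mv²/r, B = mv/(|q|r).
B = (9.109×10⁻³¹)(1.38×10⁵)/((1.602×10⁻¹⁹)(6.13×10⁻⁶)) ≈ 0.128 T.

B ≈ 0.128 T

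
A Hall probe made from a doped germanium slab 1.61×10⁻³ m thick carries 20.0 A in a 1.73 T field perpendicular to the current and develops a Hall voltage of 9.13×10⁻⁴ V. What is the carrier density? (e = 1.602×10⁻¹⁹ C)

n ≈ 1.47×10²⁶ m⁻³

From V_H = IB/(n e t), n = IB/(V_H e t).
n = (20.0)(1.73)/((9.13×10⁻⁴)(1.602×10⁻¹⁹)(1.61×10⁻³)) ≈ 1.47×10²⁶ m⁻³.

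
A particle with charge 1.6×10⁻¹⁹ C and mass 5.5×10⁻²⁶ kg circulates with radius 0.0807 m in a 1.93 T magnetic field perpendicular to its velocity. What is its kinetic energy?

KE ≈ 3.52×10⁴ eV

v = |q|Br/m, then KE = ½mv² = (qBr)²/(2m).
v = (1.6×10⁻¹⁹)(1.93)(0.0807)/5.5×10⁻²⁶ ≈ 4.531×10⁵ m/s.
KE = ½(5.5×10⁻²⁶)(4.531×10⁵)² ≈ 5.65×10⁻¹⁵ J = 3.52×10⁴ eV.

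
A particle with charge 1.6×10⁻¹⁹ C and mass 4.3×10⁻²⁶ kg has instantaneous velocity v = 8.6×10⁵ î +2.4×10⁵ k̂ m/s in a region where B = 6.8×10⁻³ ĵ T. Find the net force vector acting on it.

v×B = (-1630, 0, 5850) N/C.
F = q v×B = (1.6×10⁻¹⁹ C)·(-1630, 0, 5850) = (-2.61×10⁻¹⁶, 0, 9.36×10⁻¹⁶) N.

F ≈ (-2.61×10⁻¹⁶, 0, 9.36×10⁻¹⁶) N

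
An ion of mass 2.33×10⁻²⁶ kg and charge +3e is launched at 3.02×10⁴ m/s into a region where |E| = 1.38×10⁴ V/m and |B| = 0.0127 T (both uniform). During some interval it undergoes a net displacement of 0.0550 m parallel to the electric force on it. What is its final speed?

B does no work; ΔKE = |q|E d.
½mv_f² = ½mv₀² + |q|Ed = ½(2.33×10⁻²⁶)(3.02×10⁴)² + (4.806×10⁻¹⁹)(1.38×10⁴)(0.0550) ≈ 1.063×10⁻¹⁷ J + 3.648×10⁻¹⁶ J ≈ 3.754×10⁻¹⁶ J.
v_f = √(2·3.754×10⁻¹⁶/2.33×10⁻²⁶) ≈ 1.80×10⁵ m/s.

v_f ≈ 1.80×10⁵ m/s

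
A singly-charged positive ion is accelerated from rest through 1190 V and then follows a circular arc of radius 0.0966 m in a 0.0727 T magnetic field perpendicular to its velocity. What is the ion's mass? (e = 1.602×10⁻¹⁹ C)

m ≈ 3.32×10⁻²⁷ kg

Combine |q|V = ½mv² and r = mv/(|q|B): eliminate v to get m = qB²r²/(2V).
m = (1.602×10⁻¹⁹)(0.0727)²(0.0966)²/(2·1190) ≈ 3.32×10⁻²⁷ kg.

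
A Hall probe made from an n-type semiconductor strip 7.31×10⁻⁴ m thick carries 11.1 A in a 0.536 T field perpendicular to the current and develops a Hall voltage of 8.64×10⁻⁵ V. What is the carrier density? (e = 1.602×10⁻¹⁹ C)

From V_H = IB/(n e t), n = IB/(V_H e t).
n = (11.1)(0.536)/((8.64×10⁻⁵)(1.602×10⁻¹⁹)(7.31×10⁻⁴)) ≈ 5.88×10²⁶ m⁻³.

n ≈ 5.88×10²⁶ m⁻³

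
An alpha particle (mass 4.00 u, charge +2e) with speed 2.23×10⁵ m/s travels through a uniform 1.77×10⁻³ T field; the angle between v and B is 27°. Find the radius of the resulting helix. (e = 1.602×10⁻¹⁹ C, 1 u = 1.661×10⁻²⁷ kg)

r ≈ 1.19 m

v⊥ = v sinθ = 2.23×10⁵·sin27° ≈ 1.012×10⁵ m/s.
r = m v⊥/(|q|B) = (6.644×10⁻²⁷)(1.012×10⁵)/((3.204×10⁻¹⁹)(1.77×10⁻³)) ≈ 1.19 m.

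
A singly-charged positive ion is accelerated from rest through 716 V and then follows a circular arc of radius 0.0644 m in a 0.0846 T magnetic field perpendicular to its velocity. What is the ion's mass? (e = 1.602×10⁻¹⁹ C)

Combine |q|V = ½mv² and r = mv/(|q|B): eliminate v to get m = qB²r²/(2V).
m = (1.602×10⁻¹⁹)(0.0846)²(0.0644)²/(2·716) ≈ 3.32×10⁻²⁷ kg.

m ≈ 3.32×10⁻²⁷ kg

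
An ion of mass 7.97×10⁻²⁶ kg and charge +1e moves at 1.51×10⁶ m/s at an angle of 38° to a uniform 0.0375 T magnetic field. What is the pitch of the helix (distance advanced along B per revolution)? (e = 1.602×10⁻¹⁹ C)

p ≈ 99.2 m

v∥ = v cosθ = 1.51×10⁶·cos38° ≈ 1.190×10⁶ m/s.
T = 2πm/(|q|B) = 2π(7.97×10⁻²⁶)/((1.602×10⁻¹⁹)(0.0375)) ≈ 8.336×10⁻⁵ s.
pitch = v∥ T = (1.190×10⁶)(8.336×10⁻⁵) ≈ 99.2 m.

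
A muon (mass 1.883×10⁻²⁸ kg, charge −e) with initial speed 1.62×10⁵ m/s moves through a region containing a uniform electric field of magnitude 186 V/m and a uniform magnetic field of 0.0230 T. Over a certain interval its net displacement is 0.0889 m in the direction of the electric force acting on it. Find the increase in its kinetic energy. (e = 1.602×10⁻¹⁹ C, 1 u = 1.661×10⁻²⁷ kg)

ΔKE ≈ 2.65×10⁻¹⁸ J

The magnetic force is always ⟂ v and does no work; only the electric force changes KE.
ΔKE = F_E · d = |q|E d = (1.602×10⁻¹⁹)(186)(0.0889) ≈ 2.65×10⁻¹⁸ J.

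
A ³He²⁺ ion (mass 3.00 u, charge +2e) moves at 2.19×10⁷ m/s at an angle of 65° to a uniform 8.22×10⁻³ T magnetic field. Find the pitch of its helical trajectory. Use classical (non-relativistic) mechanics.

v∥ = v cosθ = 2.19×10⁷·cos65° ≈ 9.255×10⁶ m/s.
T = 2πm/(|q|B) = 2π(4.983×10⁻²⁷)/((3.204×10⁻¹⁹)(8.22×10⁻³)) ≈ 1.189×10⁻⁵ s.
pitch = v∥ T = (9.255×10⁶)(1.189×10⁻⁵) ≈ 110 m.

p ≈ 110 m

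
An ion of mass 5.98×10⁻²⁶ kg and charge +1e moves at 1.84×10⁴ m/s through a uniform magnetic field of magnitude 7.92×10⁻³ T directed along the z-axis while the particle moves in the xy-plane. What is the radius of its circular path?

The magnetic force provides the centripetal force: |q|vB = mv²/r.
r = mv/(|q|B) = (5.98×10⁻²⁶)(1.84×10⁴)/((1.602×10⁻¹⁹)(7.92×10⁻³)) ≈ 0.867 m.

r ≈ 0.867 m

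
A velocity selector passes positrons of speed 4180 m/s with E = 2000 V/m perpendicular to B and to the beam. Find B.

B = 0.478 T

Balance of forces in the selector: qE = qvB ⇒ B = E/v.
B = 2000/4180 = 0.478 T.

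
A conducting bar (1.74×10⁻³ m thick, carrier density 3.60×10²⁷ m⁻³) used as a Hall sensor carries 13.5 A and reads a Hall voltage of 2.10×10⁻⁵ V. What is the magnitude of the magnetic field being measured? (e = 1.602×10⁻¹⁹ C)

From V_H = IB/(n e t), B = V_H n e t / I.
B = (2.10×10⁻⁵)(3.60×10²⁷)(1.602×10⁻¹⁹)(1.74×10⁻³)/13.5 ≈ 1.56 T.

B ≈ 1.56 T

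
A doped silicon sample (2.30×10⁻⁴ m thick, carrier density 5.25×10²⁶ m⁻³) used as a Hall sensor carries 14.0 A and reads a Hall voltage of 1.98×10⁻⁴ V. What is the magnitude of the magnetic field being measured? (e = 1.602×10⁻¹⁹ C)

B ≈ 0.274 T

From V_H = IB/(n e t), B = V_H n e t / I.
B = (1.98×10⁻⁴)(5.25×10²⁶)(1.602×10⁻¹⁹)(2.30×10⁻⁴)/14.0 ≈ 0.274 T.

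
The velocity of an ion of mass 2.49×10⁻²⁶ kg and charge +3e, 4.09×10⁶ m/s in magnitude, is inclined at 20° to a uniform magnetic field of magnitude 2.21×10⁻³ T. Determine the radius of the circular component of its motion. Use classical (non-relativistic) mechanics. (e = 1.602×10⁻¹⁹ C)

v⊥ = v sinθ = 4.09×10⁶·sin20° ≈ 1.399×10⁶ m/s.
r = m v⊥/(|q|B) = (2.49×10⁻²⁶)(1.399×10⁶)/((4.806×10⁻¹⁹)(2.21×10⁻³)) ≈ 32.8 m.

r ≈ 32.8 m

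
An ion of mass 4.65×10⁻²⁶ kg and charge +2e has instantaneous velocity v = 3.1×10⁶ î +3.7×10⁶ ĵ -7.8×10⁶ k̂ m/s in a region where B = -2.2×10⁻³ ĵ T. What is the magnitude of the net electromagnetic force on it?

|F| ≈ 5.92×10⁻¹⁵ N

v×B = (-1.72×10⁴, 0, -6820) N/C.
F = q v×B = (3.204×10⁻¹⁹ C)·(-1.72×10⁴, 0, -6820) = (-5.50×10⁻¹⁵, 0, -2.19×10⁻¹⁵) N.
|F| = 5.92×10⁻¹⁵ N.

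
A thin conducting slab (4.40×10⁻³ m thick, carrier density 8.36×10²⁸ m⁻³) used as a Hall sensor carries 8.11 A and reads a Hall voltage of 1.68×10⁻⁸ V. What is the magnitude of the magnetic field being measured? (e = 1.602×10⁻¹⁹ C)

From V_H = IB/(n e t), B = V_H n e t / I.
B = (1.68×10⁻⁸)(8.36×10²⁸)(1.602×10⁻¹⁹)(4.40×10⁻³)/8.11 ≈ 0.122 T.

B ≈ 0.122 T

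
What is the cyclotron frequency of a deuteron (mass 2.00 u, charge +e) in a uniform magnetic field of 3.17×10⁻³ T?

f ≈ 2.43×10⁴ Hz

f = |q|B/(2πm).
f = (1.602×10⁻¹⁹)(3.17×10⁻³)/(2π·3.322×10⁻²⁷) ≈ 2.43×10⁴ Hz.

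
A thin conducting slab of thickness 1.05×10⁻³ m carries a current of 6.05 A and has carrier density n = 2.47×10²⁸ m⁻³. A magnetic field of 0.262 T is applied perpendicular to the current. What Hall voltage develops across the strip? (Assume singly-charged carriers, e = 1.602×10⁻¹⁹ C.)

V_H = IB/(n e t).
V_H = (6.05)(0.262)/((2.47×10²⁸)(1.602×10⁻¹⁹)(1.05×10⁻³)) ≈ 3.82×10⁻⁷ V.

V_H ≈ 3.82×10⁻⁷ V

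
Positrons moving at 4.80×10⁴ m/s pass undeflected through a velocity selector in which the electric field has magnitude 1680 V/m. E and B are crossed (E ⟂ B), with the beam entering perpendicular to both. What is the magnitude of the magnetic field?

B = 0.0350 T

Balance of forces in the selector: qE = qvB ⇒ B = E/v.
B = 1680/4.80×10⁴ = 0.0350 T.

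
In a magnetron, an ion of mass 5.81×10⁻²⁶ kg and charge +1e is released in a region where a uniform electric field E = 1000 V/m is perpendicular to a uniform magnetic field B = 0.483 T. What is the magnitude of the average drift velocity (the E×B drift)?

The E×B drift speed is v_d = E/B.
v_d = 1000/0.483 = 2070 m/s.

v_d ≈ 2070 m/s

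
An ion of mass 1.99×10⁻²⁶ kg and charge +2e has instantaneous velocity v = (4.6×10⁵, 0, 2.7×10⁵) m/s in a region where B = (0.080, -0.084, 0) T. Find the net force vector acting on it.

v×B = (2.27×10⁴, 2.16×10⁴, -3.86×10⁴) N/C.
F = q v×B = (3.204×10⁻¹⁹ C)·(2.27×10⁴, 2.16×10⁴, -3.86×10⁴) = (7.27×10⁻¹⁵, 6.92×10⁻¹⁵, -1.24×10⁻¹⁴) N.

F ≈ (7.27×10⁻¹⁵, 6.92×10⁻¹⁵, -1.24×10⁻¹⁴) N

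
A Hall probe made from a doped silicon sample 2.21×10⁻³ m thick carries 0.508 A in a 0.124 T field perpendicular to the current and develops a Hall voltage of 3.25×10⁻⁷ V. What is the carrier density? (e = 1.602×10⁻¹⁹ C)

From V_H = IB/(n e t), n = IB/(V_H e t).
n = (0.508)(0.124)/((3.25×10⁻⁷)(1.602×10⁻¹⁹)(2.21×10⁻³)) ≈ 5.47×10²⁶ m⁻³.

n ≈ 5.47×10²⁶ m⁻³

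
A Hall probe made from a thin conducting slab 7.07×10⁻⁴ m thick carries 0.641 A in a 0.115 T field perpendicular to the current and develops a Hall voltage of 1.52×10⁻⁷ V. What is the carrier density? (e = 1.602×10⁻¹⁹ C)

From V_H = IB/(n e t), n = IB/(V_H e t).
n = (0.641)(0.115)/((1.52×10⁻⁷)(1.602×10⁻¹⁹)(7.07×10⁻⁴)) ≈ 4.28×10²⁷ m⁻³.

n ≈ 4.28×10²⁷ m⁻³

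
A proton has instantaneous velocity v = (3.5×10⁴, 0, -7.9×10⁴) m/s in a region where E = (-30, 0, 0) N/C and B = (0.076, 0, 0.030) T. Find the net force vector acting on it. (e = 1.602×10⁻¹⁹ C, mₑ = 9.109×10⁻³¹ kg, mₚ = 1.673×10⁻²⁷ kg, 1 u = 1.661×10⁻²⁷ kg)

v×B = (0, -7050, 0) N/C.
E + v×B = (-30.0, -7050, 0) N/C.
F = q(E + v×B) = (1.602×10⁻¹⁹ C)·(-30.0, -7050, 0) = (-4.81×10⁻¹⁸, -1.13×10⁻¹⁵, 0) N.

F ≈ (-4.81×10⁻¹⁸, -1.13×10⁻¹⁵, 0) N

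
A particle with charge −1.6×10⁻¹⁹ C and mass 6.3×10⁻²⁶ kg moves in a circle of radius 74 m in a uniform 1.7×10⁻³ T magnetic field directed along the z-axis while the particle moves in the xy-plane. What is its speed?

v ≈ 3.2×10⁵ m/s

From |q|vB = mv²/r, v = |q|Br/m.
v = (1.6×10⁻¹⁹)(1.7×10⁻³)(74)/6.3×10⁻²⁶ ≈ 3.2×10⁵ m/s.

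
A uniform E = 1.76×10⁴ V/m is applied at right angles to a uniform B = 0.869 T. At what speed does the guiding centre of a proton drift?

In crossed fields the guiding centre drifts at v_d = |E×B|/B² = E/B, independent of charge and mass.
v_d = 1.76×10⁴/0.869 = 2.03×10⁴ m/s.

v_d ≈ 2.03×10⁴ m/s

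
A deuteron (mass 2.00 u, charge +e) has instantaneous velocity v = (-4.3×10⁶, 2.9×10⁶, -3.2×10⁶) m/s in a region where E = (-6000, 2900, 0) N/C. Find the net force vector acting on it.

Only an electric field acts, so F = qE = (1.602×10⁻¹⁹ C)·(-6000, 2900, 0) = (-9.61×10⁻¹⁶, 4.65×10⁻¹⁶, 0) N.

F ≈ (-9.61×10⁻¹⁶, 4.65×10⁻¹⁶, 0) N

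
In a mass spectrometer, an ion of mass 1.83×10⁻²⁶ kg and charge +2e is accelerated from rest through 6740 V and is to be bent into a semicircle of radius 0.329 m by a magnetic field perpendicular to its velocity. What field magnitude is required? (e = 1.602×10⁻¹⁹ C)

B ≈ 0.0843 T

v = √(2|q|V/m) = √(2·3.204×10⁻¹⁹·6740/1.83×10⁻²⁶) ≈ 4.858×10⁵ m/s.
B = mv/(|q|r) = (1.83×10⁻²⁶)(4.858×10⁵)/((3.204×10⁻¹⁹)(0.329)) ≈ 0.0843 T.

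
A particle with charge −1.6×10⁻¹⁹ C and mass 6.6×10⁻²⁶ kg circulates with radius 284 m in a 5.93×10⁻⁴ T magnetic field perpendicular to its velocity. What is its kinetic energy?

KE ≈ 5.50×10⁻¹⁵ J

v = |q|Br/m, then KE = ½mv² = (qBr)²/(2m).
v = (1.6×10⁻¹⁹)(5.93×10⁻⁴)(284)/6.6×10⁻²⁶ ≈ 4.083×10⁵ m/s.
KE = ½(6.6×10⁻²⁶)(4.083×10⁵)² ≈ 5.50×10⁻¹⁵ J.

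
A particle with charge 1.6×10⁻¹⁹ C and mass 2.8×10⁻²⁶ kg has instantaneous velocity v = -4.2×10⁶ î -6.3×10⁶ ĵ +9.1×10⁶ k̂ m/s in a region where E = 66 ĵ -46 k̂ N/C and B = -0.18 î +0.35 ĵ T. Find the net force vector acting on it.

v×B = (-3.18×10⁶, -1.64×10⁶, -2.60×10⁶) N/C.
E + v×B = (-3.18×10⁶, -1.64×10⁶, -2.60×10⁶) N/C.
F = q(E + v×B) = (1.6×10⁻¹⁹ C)·(-3.18×10⁶, -1.64×10⁶, -2.60×10⁶) = (-5.10×10⁻¹³, -2.62×10⁻¹³, -4.17×10⁻¹³) N.

F ≈ (-5.10×10⁻¹³, -2.62×10⁻¹³, -4.17×10⁻¹³) N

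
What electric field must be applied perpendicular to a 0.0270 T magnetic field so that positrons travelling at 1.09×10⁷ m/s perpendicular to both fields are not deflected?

For straight-line motion qE = qvB, so E = vB.
E = 1.09×10⁷ × 0.0270 = 2.94×10⁵ V/m.

E = 2.94×10⁵ V/m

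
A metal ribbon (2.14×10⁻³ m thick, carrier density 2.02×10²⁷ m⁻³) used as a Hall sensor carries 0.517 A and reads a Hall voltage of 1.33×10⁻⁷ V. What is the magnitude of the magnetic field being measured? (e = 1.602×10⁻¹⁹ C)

From V_H = IB/(n e t), B = V_H n e t / I.
B = (1.33×10⁻⁷)(2.02×10²⁷)(1.602×10⁻¹⁹)(2.14×10⁻³)/0.517 ≈ 0.178 T.

B ≈ 0.178 T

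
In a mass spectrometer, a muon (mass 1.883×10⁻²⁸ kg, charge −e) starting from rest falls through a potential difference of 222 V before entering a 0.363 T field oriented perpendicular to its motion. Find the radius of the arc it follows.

Acceleration: |q|V = ½mv² ⇒ v = √(2|q|V/m) = √(2·1.602×10⁻¹⁹·222/1.883×10⁻²⁸) ≈ 6.146×10⁵ m/s.
In the field: r = mv/(|q|B) = (1.883×10⁻²⁸)(6.146×10⁵)/((1.602×10⁻¹⁹)(0.363)) ≈ 1.99×10⁻³ m.

r ≈ 1.99×10⁻³ m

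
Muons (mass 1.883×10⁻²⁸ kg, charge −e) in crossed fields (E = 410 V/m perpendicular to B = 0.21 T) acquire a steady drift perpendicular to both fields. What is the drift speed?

v_d ≈ 2000 m/s

The steady drift has the magnetic force balancing the electric force, so v_d = E/B.
v_d = 410/0.21 = 2000 m/s.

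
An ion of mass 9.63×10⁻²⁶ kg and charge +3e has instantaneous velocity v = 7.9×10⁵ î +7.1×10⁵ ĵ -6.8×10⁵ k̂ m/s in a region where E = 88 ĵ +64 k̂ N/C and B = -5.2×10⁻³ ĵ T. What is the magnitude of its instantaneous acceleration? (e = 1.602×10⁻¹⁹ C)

|a| ≈ 2.68×10¹⁰ m/s²

v×B = (-3540, 0, -4110) N/C.
E + v×B = (-3540, 88.0, -4040) N/C.
F = q(E + v×B) = (4.806×10⁻¹⁹ C)·(-3540, 88.0, -4040) = (-1.70×10⁻¹⁵, 4.23×10⁻¹⁷, -1.94×10⁻¹⁵) N.
|a| = |F|/m = 2.582×10⁻¹⁵/9.63×10⁻²⁶ ≈ 2.68×10¹⁰ m/s².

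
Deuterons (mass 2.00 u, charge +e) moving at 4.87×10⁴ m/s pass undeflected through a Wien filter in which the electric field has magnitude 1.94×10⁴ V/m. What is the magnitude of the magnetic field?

B = 0.398 T

Balance of forces in the selector: qE = qvB ⇒ B = E/v.
B = 1.94×10⁴/4.87×10⁴ = 0.398 T.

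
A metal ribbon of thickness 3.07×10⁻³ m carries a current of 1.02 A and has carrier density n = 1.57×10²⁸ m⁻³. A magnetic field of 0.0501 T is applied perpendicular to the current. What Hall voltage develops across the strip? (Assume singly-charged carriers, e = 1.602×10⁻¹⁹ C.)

V_H = IB/(n e t).
V_H = (1.02)(0.0501)/((1.57×10²⁸)(1.602×10⁻¹⁹)(3.07×10⁻³)) ≈ 6.62×10⁻⁹ V.

V_H ≈ 6.62×10⁻⁹ V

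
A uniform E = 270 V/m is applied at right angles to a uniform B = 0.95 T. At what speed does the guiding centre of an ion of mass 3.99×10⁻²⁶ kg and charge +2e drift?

v_d ≈ 280 m/s

The steady drift has the magnetic force balancing the electric force, so v_d = E/B.
v_d = 270/0.95 = 280 m/s.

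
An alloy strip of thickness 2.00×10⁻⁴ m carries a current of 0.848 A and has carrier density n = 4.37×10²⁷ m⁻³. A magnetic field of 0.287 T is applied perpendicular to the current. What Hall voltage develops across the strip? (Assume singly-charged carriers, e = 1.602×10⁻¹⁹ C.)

V_H = IB/(n e t).
V_H = (0.848)(0.287)/((4.37×10²⁷)(1.602×10⁻¹⁹)(2.00×10⁻⁴)) ≈ 1.74×10⁻⁶ V.

V_H ≈ 1.74×10⁻⁶ V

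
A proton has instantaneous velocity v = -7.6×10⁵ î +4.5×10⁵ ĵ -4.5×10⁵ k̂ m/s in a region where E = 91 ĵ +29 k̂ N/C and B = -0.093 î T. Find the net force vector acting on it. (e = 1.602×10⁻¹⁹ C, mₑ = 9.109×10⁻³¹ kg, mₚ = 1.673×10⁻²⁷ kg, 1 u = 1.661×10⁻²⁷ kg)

v×B = (0, 4.18×10⁴, 4.18×10⁴) N/C.
E + v×B = (0, 4.19×10⁴, 4.19×10⁴) N/C.
F = q(E + v×B) = (1.602×10⁻¹⁹ C)·(0, 4.19×10⁴, 4.19×10⁴) = (0, 6.72×10⁻¹⁵, 6.71×10⁻¹⁵) N.

F ≈ (0, 6.72×10⁻¹⁵, 6.71×10⁻¹⁵) N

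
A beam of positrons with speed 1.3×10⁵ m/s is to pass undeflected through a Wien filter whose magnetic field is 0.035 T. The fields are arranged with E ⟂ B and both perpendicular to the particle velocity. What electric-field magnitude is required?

E = 4600 V/m

For straight-line motion qE = qvB, so E = vB.
E = 1.3×10⁵ × 0.035 = 4600 V/m.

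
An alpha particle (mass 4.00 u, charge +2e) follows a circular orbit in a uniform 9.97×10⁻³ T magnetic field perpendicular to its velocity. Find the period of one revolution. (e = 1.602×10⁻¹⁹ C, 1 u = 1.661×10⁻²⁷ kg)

The cyclotron period depends only on m, q, B: T = 2πm/(|q|B).
T = 2π(6.644×10⁻²⁷)/((3.204×10⁻¹⁹)(9.97×10⁻³)) ≈ 1.31×10⁻⁵ s.

T ≈ 1.31×10⁻⁵ s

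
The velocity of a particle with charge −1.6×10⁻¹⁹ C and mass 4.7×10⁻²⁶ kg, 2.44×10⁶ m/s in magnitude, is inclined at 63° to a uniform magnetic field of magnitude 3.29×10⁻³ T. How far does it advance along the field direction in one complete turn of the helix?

p ≈ 621 m

v∥ = v cosθ = 2.44×10⁶·cos63° ≈ 1.108×10⁶ m/s.
T = 2πm/(|q|B) = 2π(4.7×10⁻²⁶)/((1.6×10⁻¹⁹)(3.29×10⁻³)) ≈ 5.610×10⁻⁴ s.
pitch = v∥ T = (1.108×10⁶)(5.610×10⁻⁴) ≈ 621 m.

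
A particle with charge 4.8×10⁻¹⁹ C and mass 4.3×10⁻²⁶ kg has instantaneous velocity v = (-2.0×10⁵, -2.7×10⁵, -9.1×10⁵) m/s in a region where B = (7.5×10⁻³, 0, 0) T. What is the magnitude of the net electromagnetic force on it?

|F| ≈ 3.42×10⁻¹⁵ N

v×B = (0, -6820, 2020) N/C.
F = q v×B = (4.8×10⁻¹⁹ C)·(0, -6820, 2020) = (0, -3.28×10⁻¹⁵, 9.72×10⁻¹⁶) N.
|F| = 3.42×10⁻¹⁵ N.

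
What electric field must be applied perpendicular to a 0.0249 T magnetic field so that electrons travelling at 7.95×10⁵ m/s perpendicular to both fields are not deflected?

For straight-line motion qE = qvB, so E = vB.
E = 7.95×10⁵ × 0.0249 = 1.98×10⁴ V/m.

E = 1.98×10⁴ V/m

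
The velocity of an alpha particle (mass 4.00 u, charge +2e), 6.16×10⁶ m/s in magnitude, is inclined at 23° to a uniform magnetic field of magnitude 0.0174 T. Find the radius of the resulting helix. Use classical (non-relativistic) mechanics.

v⊥ = v sinθ = 6.16×10⁶·sin23° ≈ 2.407×10⁶ m/s.
r = m v⊥/(|q|B) = (6.644×10⁻²⁷)(2.407×10⁶)/((3.204×10⁻¹⁹)(0.0174)) ≈ 2.87 m.

r ≈ 2.87 m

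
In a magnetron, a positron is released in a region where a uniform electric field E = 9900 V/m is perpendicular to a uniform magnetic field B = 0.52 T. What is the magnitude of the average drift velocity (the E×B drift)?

v_d ≈ 1.9×10⁴ m/s

In crossed fields the guiding centre drifts at v_d = |E×B|/B² = E/B, independent of charge and mass.
v_d = 9900/0.52 = 1.9×10⁴ m/s.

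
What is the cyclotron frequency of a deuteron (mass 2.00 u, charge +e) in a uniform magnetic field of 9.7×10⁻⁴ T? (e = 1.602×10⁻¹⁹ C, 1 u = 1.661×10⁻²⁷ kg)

f ≈ 7400 Hz

f = |q|B/(2πm).
f = (1.602×10⁻¹⁹)(9.7×10⁻⁴)/(2π·3.322×10⁻²⁷) ≈ 7400 Hz.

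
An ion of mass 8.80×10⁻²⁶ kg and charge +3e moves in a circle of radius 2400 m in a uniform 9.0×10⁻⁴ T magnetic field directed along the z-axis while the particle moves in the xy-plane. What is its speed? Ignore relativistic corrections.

From |q|vB = mv²/r, v = |q|Br/m.
v = (4.806×10⁻¹⁹)(9.0×10⁻⁴)(2400)/8.80×10⁻²⁶ ≈ 1.2×10⁷ m/s.

v ≈ 1.2×10⁷ m/s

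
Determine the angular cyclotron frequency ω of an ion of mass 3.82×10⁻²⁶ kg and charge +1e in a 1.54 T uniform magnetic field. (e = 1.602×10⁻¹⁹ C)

ω = |q|B/m.
ω = (1.602×10⁻¹⁹)(1.54)/3.82×10⁻²⁶ ≈ 6.46×10⁶ rad/s.

ω ≈ 6.46×10⁶ rad/s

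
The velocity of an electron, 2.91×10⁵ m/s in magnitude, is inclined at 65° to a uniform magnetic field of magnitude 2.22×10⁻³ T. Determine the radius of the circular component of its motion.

v⊥ = v sinθ = 2.91×10⁵·sin65° ≈ 2.637×10⁵ m/s.
r = m v⊥/(|q|B) = (9.109×10⁻³¹)(2.637×10⁵)/((1.602×10⁻¹⁹)(2.22×10⁻³)) ≈ 6.75×10⁻⁴ m.

r ≈ 6.75×10⁻⁴ m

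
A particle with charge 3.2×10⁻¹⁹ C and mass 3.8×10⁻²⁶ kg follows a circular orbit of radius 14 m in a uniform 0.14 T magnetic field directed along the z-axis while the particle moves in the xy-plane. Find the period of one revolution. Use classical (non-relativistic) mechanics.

T ≈ 5.3×10⁻⁶ s

The cyclotron period depends only on m, q, B: T = 2πm/(|q|B).
T = 2π(3.8×10⁻²⁶)/((3.2×10⁻¹⁹)(0.14)) ≈ 5.3×10⁻⁶ s.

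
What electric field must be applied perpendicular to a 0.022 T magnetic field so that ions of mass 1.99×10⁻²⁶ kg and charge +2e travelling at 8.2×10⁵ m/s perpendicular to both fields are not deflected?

E = 1.8×10⁴ V/m

For straight-line motion qE = qvB, so E = vB.
E = 8.2×10⁵ × 0.022 = 1.8×10⁴ V/m.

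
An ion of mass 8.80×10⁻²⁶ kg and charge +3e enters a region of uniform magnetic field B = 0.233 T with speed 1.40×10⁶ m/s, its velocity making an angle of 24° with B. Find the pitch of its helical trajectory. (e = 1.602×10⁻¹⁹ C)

v∥ = v cosθ = 1.40×10⁶·cos24° ≈ 1.279×10⁶ m/s.
T = 2πm/(|q|B) = 2π(8.80×10⁻²⁶)/((4.806×10⁻¹⁹)(0.233)) ≈ 4.938×10⁻⁶ s.
pitch = v∥ T = (1.279×10⁶)(4.938×10⁻⁶) ≈ 6.32 m.

p ≈ 6.32 m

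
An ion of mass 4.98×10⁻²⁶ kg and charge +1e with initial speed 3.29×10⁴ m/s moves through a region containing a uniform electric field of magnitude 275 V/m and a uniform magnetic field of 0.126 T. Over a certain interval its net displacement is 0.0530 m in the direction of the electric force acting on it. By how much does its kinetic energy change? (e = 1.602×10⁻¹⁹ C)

ΔKE ≈ 2.33×10⁻¹⁸ J

The magnetic force is always ⟂ v and does no work; only the electric force changes KE.
ΔKE = F_E · d = |q|E d = (1.602×10⁻¹⁹)(275)(0.0530) ≈ 2.33×10⁻¹⁸ J.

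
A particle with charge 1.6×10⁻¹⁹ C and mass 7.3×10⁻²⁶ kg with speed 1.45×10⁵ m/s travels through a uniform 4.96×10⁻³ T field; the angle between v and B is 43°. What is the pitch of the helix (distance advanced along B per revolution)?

p ≈ 61.3 m

v∥ = v cosθ = 1.45×10⁵·cos43° ≈ 1.060×10⁵ m/s.
T = 2πm/(|q|B) = 2π(7.3×10⁻²⁶)/((1.6×10⁻¹⁹)(4.96×10⁻³)) ≈ 5.780×10⁻⁴ s.
pitch = v∥ T = (1.060×10⁵)(5.780×10⁻⁴) ≈ 61.3 m.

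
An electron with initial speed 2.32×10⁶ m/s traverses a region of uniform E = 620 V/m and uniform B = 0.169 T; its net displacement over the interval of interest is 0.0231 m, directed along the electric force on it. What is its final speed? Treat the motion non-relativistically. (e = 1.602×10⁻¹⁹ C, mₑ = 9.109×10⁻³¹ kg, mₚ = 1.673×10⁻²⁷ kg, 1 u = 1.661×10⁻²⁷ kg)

B does no work; ΔKE = |q|E d.
½mv_f² = ½mv₀² + |q|Ed = ½(9.109×10⁻³¹)(2.32×10⁶)² + (1.602×10⁻¹⁹)(620)(0.0231) ≈ 2.451×10⁻¹⁸ J + 2.294×10⁻¹⁸ J ≈ 4.746×10⁻¹⁸ J.
v_f = √(2·4.746×10⁻¹⁸/9.109×10⁻³¹) ≈ 3.23×10⁶ m/s.

v_f ≈ 3.23×10⁶ m/s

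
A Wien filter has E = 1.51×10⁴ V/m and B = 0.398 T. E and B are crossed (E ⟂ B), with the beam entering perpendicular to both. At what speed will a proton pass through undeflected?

For undeflected motion the electric and magnetic forces balance: qE = qvB.
v = E/B = 1.51×10⁴/0.398 = 3.79×10⁴ m/s.
The result is independent of the particle's charge and mass.

v = 3.79×10⁴ m/s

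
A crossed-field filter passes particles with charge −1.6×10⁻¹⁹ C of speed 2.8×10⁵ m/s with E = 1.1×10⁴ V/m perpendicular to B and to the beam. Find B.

Balance of forces in the selector: qE = qvB ⇒ B = E/v.
B = 1.1×10⁴/2.8×10⁵ = 0.039 T.

B = 0.039 T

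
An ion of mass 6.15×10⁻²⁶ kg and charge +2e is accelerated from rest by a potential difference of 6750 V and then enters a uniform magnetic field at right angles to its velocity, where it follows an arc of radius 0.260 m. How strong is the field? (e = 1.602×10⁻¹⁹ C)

B ≈ 0.196 T

v = √(2|q|V/m) = √(2·3.204×10⁻¹⁹·6750/6.15×10⁻²⁶) ≈ 2.652×10⁵ m/s.
B = mv/(|q|r) = (6.15×10⁻²⁶)(2.652×10⁵)/((3.204×10⁻¹⁹)(0.260)) ≈ 0.196 T.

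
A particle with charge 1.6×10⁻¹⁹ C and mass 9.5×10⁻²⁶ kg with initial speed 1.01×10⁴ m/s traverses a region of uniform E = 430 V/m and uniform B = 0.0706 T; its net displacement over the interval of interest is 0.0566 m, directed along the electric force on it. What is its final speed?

v_f ≈ 1.36×10⁴ m/s

B does no work; ΔKE = |q|E d.
½mv_f² = ½mv₀² + |q|Ed = ½(9.5×10⁻²⁶)(1.01×10⁴)² + (1.6×10⁻¹⁹)(430)(0.0566) ≈ 4.845×10⁻¹⁸ J + 3.894×10⁻¹⁸ J ≈ 8.740×10⁻¹⁸ J.
v_f = √(2·8.740×10⁻¹⁸/9.5×10⁻²⁶) ≈ 1.36×10⁴ m/s.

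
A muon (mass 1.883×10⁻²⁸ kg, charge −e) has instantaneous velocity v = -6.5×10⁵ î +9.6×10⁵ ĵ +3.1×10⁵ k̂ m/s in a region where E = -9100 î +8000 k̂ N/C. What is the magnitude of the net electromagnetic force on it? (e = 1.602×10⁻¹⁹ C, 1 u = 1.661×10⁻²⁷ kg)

|F| ≈ 1.94×10⁻¹⁵ N

Only an electric field acts, so F = qE = (−1.602×10⁻¹⁹ C)·(-9100, 0, 8000) = (1.46×10⁻¹⁵, 0, -1.28×10⁻¹⁵) N.
|F| = 1.94×10⁻¹⁵ N.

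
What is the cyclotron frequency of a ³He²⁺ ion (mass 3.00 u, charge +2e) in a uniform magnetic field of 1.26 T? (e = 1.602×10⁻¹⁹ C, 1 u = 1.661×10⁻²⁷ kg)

f ≈ 1.29×10⁷ Hz

f = |q|B/(2πm).
f = (3.204×10⁻¹⁹)(1.26)/(2π·4.983×10⁻²⁷) ≈ 1.29×10⁷ Hz.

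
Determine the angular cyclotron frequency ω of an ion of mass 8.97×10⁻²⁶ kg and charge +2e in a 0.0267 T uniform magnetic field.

ω ≈ 9.54×10⁴ rad/s

ω = |q|B/m.
ω = (3.204×10⁻¹⁹)(0.0267)/8.97×10⁻²⁶ ≈ 9.54×10⁴ rad/s.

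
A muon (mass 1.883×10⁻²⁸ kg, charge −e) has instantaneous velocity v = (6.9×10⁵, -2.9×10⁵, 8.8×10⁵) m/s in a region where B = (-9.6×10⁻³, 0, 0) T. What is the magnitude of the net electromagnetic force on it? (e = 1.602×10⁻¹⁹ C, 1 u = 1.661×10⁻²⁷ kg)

|F| ≈ 1.42×10⁻¹⁵ N

v×B = (0, -8450, -2780) N/C.
F = q v×B = (−1.602×10⁻¹⁹ C)·(0, -8450, -2780) = (0, 1.35×10⁻¹⁵, 4.46×10⁻¹⁶) N.
|F| = 1.42×10⁻¹⁵ N.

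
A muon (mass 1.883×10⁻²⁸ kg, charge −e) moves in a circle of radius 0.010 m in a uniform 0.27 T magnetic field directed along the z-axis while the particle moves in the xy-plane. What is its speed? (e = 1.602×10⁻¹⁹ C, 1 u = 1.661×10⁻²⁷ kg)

From |q|vB = mv²/r, v = |q|Br/m.
v = (1.602×10⁻¹⁹)(0.27)(0.010)/1.883×10⁻²⁸ ≈ 2.3×10⁶ m/s.

v ≈ 2.3×10⁶ m/s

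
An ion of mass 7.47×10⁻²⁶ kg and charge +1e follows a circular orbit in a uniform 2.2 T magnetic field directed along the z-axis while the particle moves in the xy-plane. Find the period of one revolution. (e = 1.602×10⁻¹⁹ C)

The cyclotron period depends only on m, q, B: T = 2πm/(|q|B).
T = 2π(7.47×10⁻²⁶)/((1.602×10⁻¹⁹)(2.2)) ≈ 1.3×10⁻⁶ s.

T ≈ 1.3×10⁻⁶ s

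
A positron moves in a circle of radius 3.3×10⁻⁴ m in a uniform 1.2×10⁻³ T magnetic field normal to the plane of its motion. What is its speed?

From |q|vB = mv²/r, v = |q|Br/m.
v = (1.602×10⁻¹⁹)(1.2×10⁻³)(3.3×10⁻⁴)/9.109×10⁻³¹ ≈ 7.0×10⁴ m/s.

v ≈ 7.0×10⁴ m/s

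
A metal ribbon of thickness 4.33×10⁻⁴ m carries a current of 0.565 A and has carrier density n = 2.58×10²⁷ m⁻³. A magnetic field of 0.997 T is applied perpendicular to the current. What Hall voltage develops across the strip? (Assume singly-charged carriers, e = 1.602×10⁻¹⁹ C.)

V_H ≈ 3.15×10⁻⁶ V

V_H = IB/(n e t).
V_H = (0.565)(0.997)/((2.58×10²⁷)(1.602×10⁻¹⁹)(4.33×10⁻⁴)) ≈ 3.15×10⁻⁶ V.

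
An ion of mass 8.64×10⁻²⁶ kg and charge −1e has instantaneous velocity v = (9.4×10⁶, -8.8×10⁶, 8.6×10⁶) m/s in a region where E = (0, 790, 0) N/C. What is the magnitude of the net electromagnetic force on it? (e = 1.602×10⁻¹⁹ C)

Only an electric field acts, so F = qE = (−1.602×10⁻¹⁹ C)·(0, 790, 0) = (0, -1.27×10⁻¹⁶, 0) N.
|F| = 1.27×10⁻¹⁶ N.

|F| ≈ 1.27×10⁻¹⁶ N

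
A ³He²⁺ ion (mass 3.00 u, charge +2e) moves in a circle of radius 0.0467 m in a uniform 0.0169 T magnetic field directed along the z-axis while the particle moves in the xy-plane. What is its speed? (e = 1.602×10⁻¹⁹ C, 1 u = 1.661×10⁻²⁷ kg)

v ≈ 5.07×10⁴ m/s

From |q|vB = mv²/r, v = |q|Br/m.
v = (3.204×10⁻¹⁹)(0.0169)(0.0467)/4.983×10⁻²⁷ ≈ 5.07×10⁴ m/s.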